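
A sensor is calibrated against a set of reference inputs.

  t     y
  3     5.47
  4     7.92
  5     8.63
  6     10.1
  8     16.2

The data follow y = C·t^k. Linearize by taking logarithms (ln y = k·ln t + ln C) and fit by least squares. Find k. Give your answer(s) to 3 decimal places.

k = 1.031

Let Y = ln y. Fitting Y = k·ln t + ln C by least squares:
AᵀA = [[13.2535, 7.9655]; [7.9655, 5]], rhs = [18.1391, 11.0215]ᵀ  (here Σln t = 7.9655, Σ(ln t)² = 13.2535, Σln y = 11.0215, Σln t·ln y = 18.1391).
Δ = 13.2535·5 − (7.9655)² = 2.8177; k = (18.1391·5 − 7.9655·11.0215)/2.8177 = 1.03053, ln C = (13.2535·11.0215 − 7.9655·18.1391)/2.8177 = 0.56255.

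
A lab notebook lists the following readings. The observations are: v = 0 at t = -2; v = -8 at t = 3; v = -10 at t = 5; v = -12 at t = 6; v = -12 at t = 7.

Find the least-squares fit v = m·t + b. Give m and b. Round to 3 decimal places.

m = -1.386, b = -3.134

Setting ∂/∂m … = 0 gives: 123·m + 19·b = -230;  19·m + 5·b = -42.
(Σt·t = 123, Σt = 19, Σ1 = 5, Σt·v = -230, Σv = -42.)
Eliminating b: 5·(row 1) − 19·(row 2) gives 254·m = 5·(-230) − 19·(-42) = -352, so m = -176/127.
Then b = ((-42) − 19·(-176/127))/5 = -398/127.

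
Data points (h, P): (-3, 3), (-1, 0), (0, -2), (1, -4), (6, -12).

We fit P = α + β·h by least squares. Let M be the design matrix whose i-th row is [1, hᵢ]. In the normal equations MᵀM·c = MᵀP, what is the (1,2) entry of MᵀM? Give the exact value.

Row 1 ↔ basis 1, column 2 ↔ basis h, so (MᵀM)_{1,2} = Σᵢ h = (1)·(-3) + (1)·(-1) + (1)·(0) + (1)·(1) + (1)·(6) = 3.

3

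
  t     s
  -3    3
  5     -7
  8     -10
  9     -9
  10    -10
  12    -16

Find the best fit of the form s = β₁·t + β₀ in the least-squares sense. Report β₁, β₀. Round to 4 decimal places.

Normal-equation sums: Σt·t = 423, Σt = 41, Σ1 = 6.
And Σt·s = -497, Σs = -49.
So MᵀM·[β₁, β₀]ᵀ = Mᵀs: [[423, 41]; [41, 6]]·[β₁, β₀]ᵀ = [-497, -49]ᵀ.
Eliminating β₀: 6·(row 1) − 41·(row 2) gives 857·β₁ = 6·(-497) − 41·(-49) = -973, so β₁ = -973/857.
Then β₀ = ((-49) − 41·(-973/857))/6 = -350/857.

β₁ = -1.1354, β₀ = -0.4084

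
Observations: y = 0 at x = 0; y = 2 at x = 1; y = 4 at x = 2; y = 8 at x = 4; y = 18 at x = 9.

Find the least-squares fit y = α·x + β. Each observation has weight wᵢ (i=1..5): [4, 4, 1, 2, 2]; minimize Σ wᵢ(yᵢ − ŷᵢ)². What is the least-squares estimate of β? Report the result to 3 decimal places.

The normal equations are: 202·α + 32·β = 404;  32·α + 13·β = 64.
(Σwᵢ·x·x = 202, Σwᵢ·x = 32, Σwᵢ·1 = 13, Σwᵢ·x·y = 404, Σwᵢ·y = 64.)
Δ = 202·13 − 32² = 1602.
α = (404·13 − 32·64)/1602 = 2; β = (202·64 − 32·404)/1602 = 0.

β = 0.000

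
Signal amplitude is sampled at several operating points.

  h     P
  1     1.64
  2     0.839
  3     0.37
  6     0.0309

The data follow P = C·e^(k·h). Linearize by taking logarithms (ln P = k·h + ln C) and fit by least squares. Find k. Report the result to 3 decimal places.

k = -0.803

Taking logs, ln P = k·h + ln C, so regress ln P on h.
Σh = 12.0000, Σ(h)² = 50.0000, Σln P = -4.1521, Σh·ln P = -23.7011.
Equations: 50.0000·k + 12.0000·ln C = -23.7011;  12.0000·k + 4·ln C = -4.1521.
Δ = 50.0000·4 − (12.0000)² = 56.0000; k = (-23.7011·4 − 12.0000·-4.1521)/56.0000 = -0.80320, ln C = (50.0000·-4.1521 − 12.0000·-23.7011)/56.0000 = 1.37158.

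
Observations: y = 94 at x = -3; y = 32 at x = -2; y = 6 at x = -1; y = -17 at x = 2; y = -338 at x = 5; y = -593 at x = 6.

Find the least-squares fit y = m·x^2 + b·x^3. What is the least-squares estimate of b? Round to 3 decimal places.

b = -3.002

The normal system AᵀA·[m, b]ᵀ = Aᵀy is [[2035, 10657]; [10657, 63139]]·[m, b]ᵀ = [-28886, -173274]ᵀ.
Determinant 2035·63139 − 10657² = 14916216.
m = ((-28886)·63139 − 10657·(-173274))/14916216 = 149657/98133; b = (2035·(-173274) − 10657·(-28886))/14916216 = -294569/98133.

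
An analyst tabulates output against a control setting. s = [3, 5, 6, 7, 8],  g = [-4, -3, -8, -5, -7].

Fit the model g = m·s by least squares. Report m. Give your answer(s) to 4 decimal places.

m = -0.9071

Forming MᵀM = [[183]] and Mᵀg = [-166]ᵀ gives MᵀM·[m]ᵀ = Mᵀg.
Hence m = -166 / 183 ≈ -0.907104.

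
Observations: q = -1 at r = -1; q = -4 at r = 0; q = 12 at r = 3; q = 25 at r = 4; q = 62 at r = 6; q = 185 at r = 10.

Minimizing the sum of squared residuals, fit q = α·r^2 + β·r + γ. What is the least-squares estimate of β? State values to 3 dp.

β = -0.710

Setting ∂/∂α … = 0 gives: 11634·α + 1306·β + 162·γ = 21239;  1306·α + 162·β + 22·γ = 2359;  162·α + 22·β + 6·γ = 279.
(Σr^2·r^2 = 11634, Σr^2·r = 1306, Σr^2 = 162, Σr·r = 162, Σr = 22, Σ1 = 6, Σr^2·q = 21239, Σr·q = 2359, Σq = 279.)
Solving the 3×3 system (Gaussian elimination) gives α = 61321/31326, β = -3707/5221, γ = -58727/15663.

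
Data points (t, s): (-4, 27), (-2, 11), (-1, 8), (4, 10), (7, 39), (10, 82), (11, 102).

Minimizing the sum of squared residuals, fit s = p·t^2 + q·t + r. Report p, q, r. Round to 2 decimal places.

The normal system MᵀM·[p, q, r]ᵀ = Mᵀs is [[27571, 2665, 307]; [2665, 307, 25]; [307, 25, 7]]·[p, q, r]ᵀ = [23097, 2117, 279]ᵀ.
Row-reducing yields p = 19667/19796, q = -119417/59388, r = 102955/29694.

p = 0.99, q = -2.01, r = 3.47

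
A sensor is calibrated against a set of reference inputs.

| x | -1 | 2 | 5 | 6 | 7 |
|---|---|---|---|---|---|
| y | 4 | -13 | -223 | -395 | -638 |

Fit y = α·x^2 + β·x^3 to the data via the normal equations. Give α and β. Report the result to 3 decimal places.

α = 1.256, β = -2.039

With design matrix M, MᵀM = [[4339, 27739]; [27739, 179995]] and Mᵀy = [-51105, -332137]ᵀ.
Eliminating β: 179995·(row 1) − 27739·(row 2) gives 11546184·α = 179995·(-51105) − 27739·(-332137) = 14503768, so α = 1812971/1443273.
Then β = ((-332137) − 27739·(1812971/1443273))/179995 = -2942606/1443273.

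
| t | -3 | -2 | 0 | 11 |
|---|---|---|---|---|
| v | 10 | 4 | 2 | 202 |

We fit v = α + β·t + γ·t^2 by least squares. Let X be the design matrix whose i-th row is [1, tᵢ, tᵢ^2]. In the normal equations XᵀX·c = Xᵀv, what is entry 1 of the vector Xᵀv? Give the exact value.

218

Entry 1 ↔ basis 1, so (Xᵀv)_{1} = Σᵢ vᵢ = (1)·(10) + (1)·(4) + (1)·(2) + (1)·(202) = 218.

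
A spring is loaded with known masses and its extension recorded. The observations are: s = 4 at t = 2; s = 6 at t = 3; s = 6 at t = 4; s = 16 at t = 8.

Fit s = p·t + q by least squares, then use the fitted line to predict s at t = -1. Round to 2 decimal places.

ŝ = -2.63

Entries of MᵀM: Σt·t = 93, Σt = 17, Σ1 = 4.
For Mᵀs: Σt·s = 178, Σs = 32.
MᵀM·[p, q]ᵀ = Mᵀs becomes [[93, 17]; [17, 4]]·[p, q]ᵀ = [178, 32]ᵀ.
Eliminating q: 4·(row 1) − 17·(row 2) gives 83·p = 4·178 − 17·32 = 168, so p = 168/83.
Then q = (32 − 17·(168/83))/4 = -50/83.
At t = -1: ŝ = (168/83)·(-1) + (-50/83)·(1) = -218/83.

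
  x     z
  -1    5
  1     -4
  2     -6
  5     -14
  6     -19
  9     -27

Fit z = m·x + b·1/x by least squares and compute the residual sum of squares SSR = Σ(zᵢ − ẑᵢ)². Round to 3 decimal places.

SSR = 3.123

From the data, Σx·x = 148, Σx·1/x = 6, Σ1/x·1/x = 9437/4050.
Right-hand side: Σx·z = -448, Σ1/x·z = -629/30.
AᵀA·[m, b]ᵀ = Aᵀz becomes [[148, 6]; [6, 9437/4050]]·[m, b]ᵀ = [-448, -629/30]ᵀ.
Determinant 148·(9437/4050) − 6² = 625438/2025.
m = ((-448)·(9437/4050) − 6·(-629/30))/(625438/2025) = -169013/56858; b = (148·(-629/30) − 6·(-448))/(625438/2025) = -38205/28429.
Residuals: 38867/56858, 17991/56858, 35083/56858, 64335/56858, -53489/56858, -5559/56858; SSR = 177567/56858.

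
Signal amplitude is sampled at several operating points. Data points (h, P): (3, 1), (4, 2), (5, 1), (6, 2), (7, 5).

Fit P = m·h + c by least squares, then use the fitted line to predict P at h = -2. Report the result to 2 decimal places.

P̂ = -3.40

Entries of MᵀM: Σh·h = 135, Σh = 25, Σ1 = 5.
Moment sums: Σh·P = 63, ΣP = 11.
So MᵀM·[m, c]ᵀ = MᵀP: [[135, 25]; [25, 5]]·[m, c]ᵀ = [63, 11]ᵀ.
Eliminating c: 5·(row 1) − 25·(row 2) gives 50·m = 5·63 − 25·11 = 40, so m = 4/5.
Then c = (11 − 25·(4/5))/5 = -9/5.
At h = -2: P̂ = (4/5)·(-2) + (-9/5)·(1) = -17/5.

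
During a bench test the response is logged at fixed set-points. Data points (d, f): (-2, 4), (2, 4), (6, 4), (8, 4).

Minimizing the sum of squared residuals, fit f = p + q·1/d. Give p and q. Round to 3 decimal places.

Forming MᵀM = [[4, 7/24]; [7/24, 313/576]] and Mᵀf = [16, 7/6]ᵀ gives MᵀM·[p, q]ᵀ = Mᵀf.
Δ = 4·(313/576) − (7/24)² = 401/192.
p = (16·(313/576) − (7/24)·(7/6))/(401/192) = 4; q = (4·(7/6) − (7/24)·16)/(401/192) = 0.

p = 4.000, q = 0.000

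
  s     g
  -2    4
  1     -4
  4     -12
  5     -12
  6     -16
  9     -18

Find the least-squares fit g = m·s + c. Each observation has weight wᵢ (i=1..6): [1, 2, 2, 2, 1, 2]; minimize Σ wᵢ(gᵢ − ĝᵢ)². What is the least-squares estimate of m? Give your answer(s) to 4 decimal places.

From the data, Σwᵢ·s·s = 286, Σwᵢ·s = 42, Σwᵢ·1 = 10.
And Σwᵢ·s·g = -652, Σwᵢ·g = -104.
AᵀWA·[m, c]ᵀ = AᵀWg becomes [[286, 42]; [42, 10]]·[m, c]ᵀ = [-652, -104]ᵀ.
Determinant 286·10 − 42² = 1096.
m = ((-652)·10 − 42·(-104))/1096 = -269/137; c = (286·(-104) − 42·(-652))/1096 = -295/137.

m = -1.9635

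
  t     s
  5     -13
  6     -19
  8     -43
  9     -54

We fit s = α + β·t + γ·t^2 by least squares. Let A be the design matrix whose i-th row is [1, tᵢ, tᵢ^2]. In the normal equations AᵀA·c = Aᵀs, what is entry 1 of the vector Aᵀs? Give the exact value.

-129

Entry 1 ↔ basis 1, so (Aᵀs)_{1} = Σᵢ sᵢ = (1)·(-13) + (1)·(-19) + (1)·(-43) + (1)·(-54) = -129.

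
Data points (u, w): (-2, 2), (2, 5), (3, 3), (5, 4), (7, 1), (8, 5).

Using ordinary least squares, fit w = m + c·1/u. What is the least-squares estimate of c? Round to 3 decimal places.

c = 2.408

The normal equations are: 6·m + (673/840)·c = 20;  (673/840)·m + (484849/705600)·c = 1139/280.
(Σ1 = 6, Σ1/u = 673/840, Σ1/u·1/u = 484849/705600, Σw = 20, Σ1/u·w = 1139/280.)
Determinant 6·(484849/705600) − (673/840)² = 491233/141120.
m = (20·(484849/705600) − (673/840)·(1139/280))/(491233/141120) = 7397339/2456165; c = (6·(1139/280) − (673/840)·20)/(491233/141120) = 1183056/491233.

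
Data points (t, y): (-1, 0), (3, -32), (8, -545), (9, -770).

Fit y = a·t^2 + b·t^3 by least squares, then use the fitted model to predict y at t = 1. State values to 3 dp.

ŷ = -1.583

With design matrix M, MᵀM = [[10739, 92059]; [92059, 794315]] and Mᵀy = [-97538, -841234]ᵀ.
Δ = 10739·794315 − 92059² = 55289304.
a = ((-97538)·794315 − 92059·(-841234))/55289304 = -50518/85323; b = (10739·(-841234) − 92059·(-97538))/55289304 = -84508/85323.
At t = 1: ŷ = (-50518/85323)·(1) + (-84508/85323)·(1) = -135026/85323.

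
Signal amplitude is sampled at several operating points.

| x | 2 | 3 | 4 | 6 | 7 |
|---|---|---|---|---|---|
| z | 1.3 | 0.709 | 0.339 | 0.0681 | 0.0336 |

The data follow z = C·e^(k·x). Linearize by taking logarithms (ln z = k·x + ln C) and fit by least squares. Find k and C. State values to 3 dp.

Taking logs, ln z = k·x + ln C, so regress ln z on x.
Over the data: Σx = 22.0000, Σ(x)² = 114.0000, Σln z = -7.2433, Σx·ln z = -44.7073.
Normal system: [[114.0000, 22.0000]; [22.0000, 5]]·[k, ln C]ᵀ = [-44.7073, -7.2433]ᵀ.
Solving (det = 86.0000): k = -0.74632, ln C = 1.83516, so C = exp(1.83516) = 6.26614.

k = -0.746, C = 6.266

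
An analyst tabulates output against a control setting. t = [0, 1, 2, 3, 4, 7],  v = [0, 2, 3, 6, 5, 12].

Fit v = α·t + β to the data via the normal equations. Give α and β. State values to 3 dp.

α = 1.643, β = 0.011

From the data, Σt·t = 79, Σt = 17, Σ1 = 6.
And Σt·v = 130, Σv = 28.
det = 79·6 − 17² = 185.
α = (130·6 − 17·28)/185 = 304/185; β = (79·28 − 17·130)/185 = 2/185.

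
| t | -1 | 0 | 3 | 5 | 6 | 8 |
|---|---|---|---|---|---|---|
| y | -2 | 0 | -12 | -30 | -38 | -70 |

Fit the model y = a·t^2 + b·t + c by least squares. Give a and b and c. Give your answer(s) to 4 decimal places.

Forming XᵀX = [[6099, 879, 135]; [879, 135, 21]; [135, 21, 6]] and Xᵀy = [-6708, -972, -152]ᵀ gives XᵀX·[a, b, c]ᵀ = Xᵀy.
Solving the 3×3 system (Gaussian elimination) gives a = -973/960, b = -437/960, c = -449/480.

a = -1.0135, b = -0.4552, c = -0.9354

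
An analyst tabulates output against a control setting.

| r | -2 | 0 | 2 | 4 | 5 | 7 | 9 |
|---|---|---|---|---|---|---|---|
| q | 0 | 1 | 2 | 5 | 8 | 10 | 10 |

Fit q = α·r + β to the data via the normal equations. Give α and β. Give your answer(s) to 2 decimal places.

From the data, Σr·r = 179, Σr = 25, Σ1 = 7.
And Σr·q = 224, Σq = 36.
Eliminating β: 7·(row 1) − 25·(row 2) gives 628·α = 7·224 − 25·36 = 668, so α = 167/157.
Then β = (36 − 25·(167/157))/7 = 211/157.

α = 1.06, β = 1.34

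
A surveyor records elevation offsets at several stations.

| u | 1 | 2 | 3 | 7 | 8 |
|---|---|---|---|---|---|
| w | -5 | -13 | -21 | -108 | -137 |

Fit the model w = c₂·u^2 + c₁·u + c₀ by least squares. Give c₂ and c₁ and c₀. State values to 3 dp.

Sums needed: Σu^2·u^2 = 6595, Σu^2·u = 891, Σu^2 = 127, Σu·u = 127, Σu = 21, Σ1 = 5.
For Xᵀw: Σu^2·w = -14306, Σu·w = -1946, Σw = -284.
XᵀX·[c₂, c₁, c₀]ᵀ = Xᵀw becomes [[6595, 891, 127]; [891, 127, 21]; [127, 21, 5]]·[c₂, c₁, c₀]ᵀ = [-14306, -1946, -284]ᵀ.
Row-reducing yields c₂ = -7301/3559, c₁ = -1799/3559, c₀ = -9150/3559.

c₂ = -2.051, c₁ = -0.505, c₀ = -2.571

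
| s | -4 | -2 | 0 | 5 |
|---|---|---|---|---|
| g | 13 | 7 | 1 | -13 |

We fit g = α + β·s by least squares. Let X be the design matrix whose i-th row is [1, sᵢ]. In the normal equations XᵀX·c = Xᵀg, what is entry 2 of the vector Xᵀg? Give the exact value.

-131

Entry 2 ↔ basis s, so (Xᵀg)_{2} = Σᵢ (s)·gᵢ = (-4)·(13) + (-2)·(7) + (0)·(1) + (5)·(-13) = -131.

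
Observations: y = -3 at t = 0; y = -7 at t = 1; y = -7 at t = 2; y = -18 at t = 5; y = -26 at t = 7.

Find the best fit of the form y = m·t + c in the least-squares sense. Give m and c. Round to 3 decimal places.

From the data, Σt·t = 79, Σt = 15, Σ1 = 5.
Moment sums: Σt·y = -293, Σy = -61.
MᵀM·[m, c]ᵀ = Mᵀy becomes [[79, 15]; [15, 5]]·[m, c]ᵀ = [-293, -61]ᵀ.
Δ = 79·5 − 15² = 170.
m = ((-293)·5 − 15·(-61))/170 = -55/17; c = (79·(-61) − 15·(-293))/170 = -212/85.

m = -3.235, c = -2.494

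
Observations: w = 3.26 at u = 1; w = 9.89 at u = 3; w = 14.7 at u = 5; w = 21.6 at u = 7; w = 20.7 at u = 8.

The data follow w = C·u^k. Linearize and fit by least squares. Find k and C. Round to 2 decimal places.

k = 0.92, C = 3.37

Taking logs, ln w = k·ln u + ln C, so regress ln w on ln u.
XᵀX = [[11.9079, 6.7334]; [6.7334, 5]], rhs = [19.1236, 12.2639]ᵀ  (here Σln u = 6.7334, Σ(ln u)² = 11.9079, Σln w = 12.2639, Σln u·ln w = 19.1236).
Solving (det = 14.2007): k = 0.91826, ln C = 1.21618, so C = exp(1.21618) = 3.37426.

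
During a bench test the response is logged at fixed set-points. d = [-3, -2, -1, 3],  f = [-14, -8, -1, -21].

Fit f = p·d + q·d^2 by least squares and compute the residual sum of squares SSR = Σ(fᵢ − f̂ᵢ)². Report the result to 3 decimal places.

Setting ∂/∂p … = 0 gives: 23·p + (-9)·q = -4;  (-9)·p + 179·q = -348.
Eliminating q: 179·(row 1) − (-9)·(row 2) gives 4036·p = 179·(-4) − (-9)·(-348) = -3848, so p = -962/1009.
Then q = ((-348) − (-9)·(-962/1009))/179 = -2010/1009.
Residuals: 1078/1009, -1956/1009, 39/1009, -213/1009; SSR = 4990/1009.

SSR = 4.945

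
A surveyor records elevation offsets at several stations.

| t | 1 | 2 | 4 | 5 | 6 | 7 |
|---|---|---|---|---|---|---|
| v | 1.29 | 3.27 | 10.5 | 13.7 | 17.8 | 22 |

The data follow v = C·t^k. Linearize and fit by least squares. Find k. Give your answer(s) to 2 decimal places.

k = 1.48

Linearized form: ln v = k·ln t + ln C. From the 6 transformed points,
AᵀA = [[11.9895, 7.4265]; [7.4265, 6]], rhs = [19.4672, 12.3784]ᵀ  (here Σln t = 7.4265, Σ(ln t)² = 11.9895, Σln v = 12.3784, Σln t·ln v = 19.4672).
Solving (det = 16.7835): k = 1.48205, ln C = 0.22865.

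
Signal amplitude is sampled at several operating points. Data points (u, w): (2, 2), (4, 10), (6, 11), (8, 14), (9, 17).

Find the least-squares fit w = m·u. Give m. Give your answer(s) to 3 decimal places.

With design matrix M, MᵀM = [[201]] and Mᵀw = [375]ᵀ.
Hence m = 375 / 201 ≈ 1.86567.

m = 1.866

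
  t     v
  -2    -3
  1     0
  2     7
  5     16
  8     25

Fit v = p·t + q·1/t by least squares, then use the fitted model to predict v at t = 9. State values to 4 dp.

The normal equations are: 98·p + 5·q = 300;  5·p + (2489/1600)·q = 453/40.
Eliminating q: (2489/1600)·(row 1) − 5·(row 2) gives (101961/800)·p = (2489/1600)·300 − 5·(453/40) = 6561/16, so p = 36450/11329.
Then q = ((453/40) − 5·(36450/11329))/(2489/1600) = -34680/11329.
At t = 9: v̂ = (36450/11329)·(9) + (-34680/11329)·(1/9) = 972590/33987.

v̂ = 28.6165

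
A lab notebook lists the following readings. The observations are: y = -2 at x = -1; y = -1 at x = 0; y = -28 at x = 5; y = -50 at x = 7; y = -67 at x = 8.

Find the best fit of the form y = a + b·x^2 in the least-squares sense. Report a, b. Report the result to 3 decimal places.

a = -1.230, b = -1.020

Entries of MᵀM: Σ1 = 5, Σx^2 = 139, Σx^2·x^2 = 7123.
For Mᵀy: Σy = -148, Σx^2·y = -7440.
So MᵀM·[a, b]ᵀ = Mᵀy: [[5, 139]; [139, 7123]]·[a, b]ᵀ = [-148, -7440]ᵀ.
Δ = 5·7123 − 139² = 16294.
a = ((-148)·7123 − 139·(-7440))/16294 = -10022/8147; b = (5·(-7440) − 139·(-148))/16294 = -8314/8147.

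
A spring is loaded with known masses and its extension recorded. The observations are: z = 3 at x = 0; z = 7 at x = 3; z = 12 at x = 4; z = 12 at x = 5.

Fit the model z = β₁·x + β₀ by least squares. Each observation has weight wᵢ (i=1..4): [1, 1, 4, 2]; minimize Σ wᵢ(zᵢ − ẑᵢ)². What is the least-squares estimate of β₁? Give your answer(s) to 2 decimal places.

MᵀWM·[β₁, β₀]ᵀ = MᵀWz reads: 123·β₁ + 29·β₀ = 333;  29·β₁ + 8·β₀ = 82.
(Σwᵢ·x·x = 123, Σwᵢ·x = 29, Σwᵢ·1 = 8, Σwᵢ·x·z = 333, Σwᵢ·z = 82.)
Determinant 123·8 − 29² = 143.
β₁ = (333·8 − 29·82)/143 = 2; β₀ = (123·82 − 29·333)/143 = 3.

β₁ = 2.00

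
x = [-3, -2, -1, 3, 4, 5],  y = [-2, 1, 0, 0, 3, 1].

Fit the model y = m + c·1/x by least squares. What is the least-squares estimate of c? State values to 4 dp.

Setting ∂/∂m … = 0 gives: 6·m + (-21/20)·c = 3;  (-21/20)·m + (5669/3600)·c = 67/60.
Eliminating c: (5669/3600)·(row 1) − (-21/20)·(row 2) gives (2003/240)·m = (5669/3600)·3 − (-21/20)·(67/60) = 1769/300, so m = 7076/10015.
Then c = ((67/60) − (-21/20)·(7076/10015))/(5669/3600) = 2364/2003.

c = 1.1802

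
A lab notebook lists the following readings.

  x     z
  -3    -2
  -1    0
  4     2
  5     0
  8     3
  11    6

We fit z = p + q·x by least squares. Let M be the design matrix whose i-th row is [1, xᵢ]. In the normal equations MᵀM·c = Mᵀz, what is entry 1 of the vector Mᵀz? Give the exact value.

Entry 1 ↔ basis 1, so (Mᵀz)_{1} = Σᵢ zᵢ = (1)·(-2) + (1)·(0) + (1)·(2) + (1)·(0) + (1)·(3) + (1)·(6) = 9.

9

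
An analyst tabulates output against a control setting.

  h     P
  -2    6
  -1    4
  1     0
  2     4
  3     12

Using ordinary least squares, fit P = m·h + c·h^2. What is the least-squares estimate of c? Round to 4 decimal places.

Forming AᵀA = [[19, 27]; [27, 115]] and AᵀP = [28, 152]ᵀ gives AᵀA·[m, c]ᵀ = AᵀP.
Determinant 19·115 − 27² = 1456.
m = (28·115 − 27·152)/1456 = -17/28; c = (19·152 − 27·28)/1456 = 41/28.

c = 1.4643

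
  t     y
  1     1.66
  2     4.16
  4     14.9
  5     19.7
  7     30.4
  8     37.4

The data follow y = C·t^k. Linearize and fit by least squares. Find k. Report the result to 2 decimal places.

k = 1.53

With ln yᵢ as the transformed response and ln tᵢ as the regressor:
Σln t = 7.7142, Σ(ln t)² = 13.1032, Σln y = 14.6504, Σln t·ln y = 23.7053.
Equations: 13.1032·k + 7.7142·ln C = 23.7053;  7.7142·k + 6·ln C = 14.6504.
Δ = 13.1032·6 − (7.7142)² = 19.1098; k = (23.7053·6 − 7.7142·14.6504)/19.1098 = 1.52881, ln C = (13.1032·14.6504 − 7.7142·23.7053)/19.1098 = 0.47614.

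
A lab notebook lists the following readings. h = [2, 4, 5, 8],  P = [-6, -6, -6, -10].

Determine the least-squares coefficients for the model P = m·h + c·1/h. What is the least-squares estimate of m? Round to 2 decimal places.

m = -1.08

The normal equations are: 109·m + 4·c = -146;  4·m + (589/1600)·c = -139/20.
(Σh·h = 109, Σh·1/h = 4, Σ1/h·1/h = 589/1600, Σh·P = -146, Σ1/h·P = -139/20.)
Eliminating c: (589/1600)·(row 1) − 4·(row 2) gives (38601/1600)·m = (589/1600)·(-146) − 4·(-139/20) = -20757/800, so m = -13838/12867.
Then c = ((-139/20) − 4·(-13838/12867))/(589/1600) = -92560/12867.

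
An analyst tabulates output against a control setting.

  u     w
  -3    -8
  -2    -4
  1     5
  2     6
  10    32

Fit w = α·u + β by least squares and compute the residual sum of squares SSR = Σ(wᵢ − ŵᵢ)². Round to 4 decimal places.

SSR = 3.0627

Setting ∂/∂α … = 0 gives: 118·α + 8·β = 369;  8·α + 5·β = 31.
det = 118·5 − 8² = 526.
α = (369·5 − 8·31)/526 = 1597/526; β = (118·31 − 8·369)/526 = 353/263.
Residuals: -123/526, 192/263, 327/526, -372/263, 78/263; SSR = 1611/526.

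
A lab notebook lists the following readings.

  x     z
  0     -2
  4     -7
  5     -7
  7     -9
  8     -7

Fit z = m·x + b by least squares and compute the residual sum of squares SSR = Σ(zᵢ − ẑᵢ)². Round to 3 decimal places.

SSR = 6.412

Forming MᵀM = [[154, 24]; [24, 5]] and Mᵀz = [-182, -32]ᵀ gives MᵀM·[m, b]ᵀ = Mᵀz.
Determinant 154·5 − 24² = 194.
m = ((-182)·5 − 24·(-32))/194 = -71/97; b = (154·(-32) − 24·(-182))/194 = -280/97.
Residuals: 86/97, -115/97, -44/97, -96/97, 169/97; SSR = 622/97.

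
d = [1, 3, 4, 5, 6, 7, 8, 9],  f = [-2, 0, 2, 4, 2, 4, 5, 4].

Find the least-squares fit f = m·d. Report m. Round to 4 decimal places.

m = 0.5053

Sums needed: Σd·d = 281.
Moment sums: Σd·f = 142.
So XᵀX·[m]ᵀ = Xᵀf: [[281]]·[m]ᵀ = [142]ᵀ.
m = 142/281 = 0.505338.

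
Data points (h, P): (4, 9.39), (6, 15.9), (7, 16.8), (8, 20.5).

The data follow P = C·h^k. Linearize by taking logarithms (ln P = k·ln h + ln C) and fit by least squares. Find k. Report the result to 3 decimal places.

Taking logs, ln P = k·ln h + ln C, so regress ln P on ln h.
Sums: Σln h = 7.2034, Σ(ln h)² = 13.2429, Σln P = 10.8478, Σln h·ln P = 19.8323.
Normal system: [[13.2429, 7.2034]; [7.2034, 4]]·[k, ln C]ᵀ = [19.8323, 10.8478]ᵀ.
Slope k = (n·Σln h·ln P − Σln h·Σln P)/(n·Σ(ln h)² − (Σln h)²) = (4·19.8323 − 7.2034·10.8478)/1.0824 = 1.09801; ln C = (Σln P − k·Σln h)/n = 0.73460.

k = 1.098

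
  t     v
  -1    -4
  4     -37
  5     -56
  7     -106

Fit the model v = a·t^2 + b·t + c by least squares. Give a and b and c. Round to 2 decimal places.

a = -2.05, b = -0.47, c = -2.42

Entries of MᵀM: Σt^2·t^2 = 3283, Σt^2·t = 531, Σt^2 = 91, Σt·t = 91, Σt = 15, Σ1 = 4.
And Σt^2·v = -7190, Σt·v = -1166, Σv = -203.
So MᵀM·[a, b, c]ᵀ = Mᵀv: [[3283, 531, 91]; [531, 91, 15]; [91, 15, 4]]·[a, b, c]ᵀ = [-7190, -1166, -203]ᵀ.
Row-reducing yields a = -4189/2046, b = -29/62, c = -2473/1023.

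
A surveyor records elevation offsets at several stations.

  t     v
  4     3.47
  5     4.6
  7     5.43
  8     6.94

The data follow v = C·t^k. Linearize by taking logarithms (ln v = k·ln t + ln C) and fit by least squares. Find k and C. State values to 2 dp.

With ln vᵢ as the transformed response and ln tᵢ as the regressor:
Σln t = 7.0211, Σ(ln t)² = 12.6227, Σln v = 6.3995, Σln t·ln v = 11.5017.
Equations: 12.6227·k + 7.0211·ln C = 11.5017;  7.0211·k + 4·ln C = 6.3995.
Solving (det = 1.1954): k = 0.89999, ln C = 0.02014, so C = exp(0.02014) = 1.02035.

k = 0.90, C = 1.02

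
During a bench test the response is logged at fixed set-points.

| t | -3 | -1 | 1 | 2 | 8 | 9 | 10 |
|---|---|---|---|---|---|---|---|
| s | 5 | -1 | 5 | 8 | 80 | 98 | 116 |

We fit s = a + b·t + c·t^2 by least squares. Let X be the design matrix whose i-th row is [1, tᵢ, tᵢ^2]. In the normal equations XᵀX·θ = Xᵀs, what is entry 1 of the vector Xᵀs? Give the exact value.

Entry 1 ↔ basis 1, so (Xᵀs)_{1} = Σᵢ sᵢ = (1)·(5) + (1)·(-1) + (1)·(5) + (1)·(8) + (1)·(80) + (1)·(98) + (1)·(116) = 311.

311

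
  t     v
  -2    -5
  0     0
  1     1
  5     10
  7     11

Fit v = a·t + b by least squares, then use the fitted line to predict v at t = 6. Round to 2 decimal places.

v̂ = 10.38

Compute the Gram sums: Σt·t = 79, Σt = 11, Σ1 = 5.
For Mᵀv: Σt·v = 138, Σv = 17.
MᵀM·[a, b]ᵀ = Mᵀv becomes [[79, 11]; [11, 5]]·[a, b]ᵀ = [138, 17]ᵀ.
Δ = 79·5 − 11² = 274.
a = (138·5 − 11·17)/274 = 503/274; b = (79·17 − 11·138)/274 = -175/274.
At t = 6: v̂ = (503/274)·(6) + (-175/274)·(1) = 2843/274.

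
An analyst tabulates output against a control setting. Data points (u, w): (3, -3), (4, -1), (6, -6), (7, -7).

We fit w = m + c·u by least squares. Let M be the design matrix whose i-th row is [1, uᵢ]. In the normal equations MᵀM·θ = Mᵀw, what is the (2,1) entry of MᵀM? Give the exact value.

Row 2 ↔ basis u, column 1 ↔ basis 1, so (MᵀM)_{2,1} = Σᵢ u = (3)·(1) + (4)·(1) + (6)·(1) + (7)·(1) = 20.

20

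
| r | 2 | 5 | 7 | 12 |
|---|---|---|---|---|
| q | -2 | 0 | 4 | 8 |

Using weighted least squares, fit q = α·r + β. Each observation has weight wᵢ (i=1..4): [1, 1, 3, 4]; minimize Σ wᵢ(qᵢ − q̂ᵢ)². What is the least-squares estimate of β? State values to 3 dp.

Forming XᵀWX = [[752, 76]; [76, 9]] and XᵀWq = [464, 42]ᵀ gives XᵀWX·[α, β]ᵀ = XᵀWq.
det = 752·9 − 76² = 992.
α = (464·9 − 76·42)/992 = 123/124; β = (752·42 − 76·464)/992 = -115/31.

β = -3.710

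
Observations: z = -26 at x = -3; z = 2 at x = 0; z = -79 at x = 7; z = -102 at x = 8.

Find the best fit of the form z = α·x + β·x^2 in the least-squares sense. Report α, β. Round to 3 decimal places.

Normal-equation sums: Σx·x = 122, Σx·x^2 = 828, Σx^2·x^2 = 6578.
For Mᵀz: Σx·z = -1291, Σx^2·z = -10633.
Determinant 122·6578 − 828² = 116932.
α = ((-1291)·6578 − 828·(-10633))/116932 = 6781/2542; β = (122·(-10633) − 828·(-1291))/116932 = -114139/58466.

α = 2.668, β = -1.952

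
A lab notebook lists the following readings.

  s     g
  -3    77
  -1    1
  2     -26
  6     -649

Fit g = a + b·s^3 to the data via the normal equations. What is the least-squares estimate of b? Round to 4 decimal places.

b = -2.9916

Normal-equation sums: Σ1 = 4, Σs^3 = 196, Σs^3·s^3 = 47450.
And Σg = -597, Σs^3·g = -142472.
So AᵀA·[a, b]ᵀ = Aᵀg: [[4, 196]; [196, 47450]]·[a, b]ᵀ = [-597, -142472]ᵀ.
Eliminating b: 47450·(row 1) − 196·(row 2) gives 151384·a = 47450·(-597) − 196·(-142472) = -403138, so a = -201569/75692.
Then b = ((-142472) − 196·(-201569/75692))/47450 = -113219/37846.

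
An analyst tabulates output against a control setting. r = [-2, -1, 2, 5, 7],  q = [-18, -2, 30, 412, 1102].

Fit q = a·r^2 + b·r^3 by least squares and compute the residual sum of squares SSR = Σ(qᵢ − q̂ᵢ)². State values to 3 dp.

From the data, Σr^2·r^2 = 3059, Σr^2·r^3 = 19931, Σr^3·r^3 = 133403.
And Σr^2·q = 64344, Σr^3·q = 429872.
AᵀA·[a, b]ᵀ = Aᵀq becomes [[3059, 19931]; [19931, 133403]]·[a, b]ᵀ = [64344, 429872]ᵀ.
Eliminating b: 133403·(row 1) − 19931·(row 2) gives 10835016·a = 133403·64344 − 19931·429872 = 15903800, so a = 1987975/1354377.
Then b = (429872 − 19931·(1987975/1354377))/133403 = 214067/71283.
Residuals: 69166/451459, -629456/1354377, 141226/1354377, -105176/1354377, 12680/451459; SSR = 348296/1354377.

SSR = 0.257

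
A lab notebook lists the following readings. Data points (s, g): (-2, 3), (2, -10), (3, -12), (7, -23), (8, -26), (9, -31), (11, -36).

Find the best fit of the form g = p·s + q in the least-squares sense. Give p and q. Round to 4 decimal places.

p = -2.9682, q = -3.1727

The normal system AᵀA·[p, q]ᵀ = Aᵀg is [[332, 38]; [38, 7]]·[p, q]ᵀ = [-1106, -135]ᵀ.
Δ = 332·7 − 38² = 880.
p = ((-1106)·7 − 38·(-135))/880 = -653/220; q = (332·(-135) − 38·(-1106))/880 = -349/110.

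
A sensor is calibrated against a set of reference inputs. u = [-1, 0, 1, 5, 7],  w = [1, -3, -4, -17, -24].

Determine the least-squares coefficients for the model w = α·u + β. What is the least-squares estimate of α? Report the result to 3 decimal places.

Sums needed: Σu·u = 76, Σu = 12, Σ1 = 5.
Moment sums: Σu·w = -258, Σw = -47.
Normal equations: [[76, 12]; [12, 5]]·[α, β]ᵀ = [-258, -47]ᵀ.
Determinant 76·5 − 12² = 236.
α = ((-258)·5 − 12·(-47))/236 = -363/118; β = (76·(-47) − 12·(-258))/236 = -119/59.

α = -3.076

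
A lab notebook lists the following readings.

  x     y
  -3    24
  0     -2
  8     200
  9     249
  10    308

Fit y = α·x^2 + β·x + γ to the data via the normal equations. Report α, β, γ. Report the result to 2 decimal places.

Forming MᵀM = [[20738, 2214, 254]; [2214, 254, 24]; [254, 24, 5]] and Mᵀy = [63985, 6849, 779]ᵀ gives MᵀM·[α, β, γ]ᵀ = Mᵀy.
Inverting the 3×3 Gram matrix, [α, β, γ]ᵀ = [368411/122304, 33251/40768, -69565/61152]ᵀ.

α = 3.01, β = 0.82, γ = -1.14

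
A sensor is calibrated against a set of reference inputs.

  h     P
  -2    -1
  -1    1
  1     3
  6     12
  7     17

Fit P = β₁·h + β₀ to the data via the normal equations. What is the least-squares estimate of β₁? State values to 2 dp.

β₁ = 1.87

The normal equations are: 91·β₁ + 11·β₀ = 195;  11·β₁ + 5·β₀ = 32.
Δ = 91·5 − 11² = 334.
β₁ = (195·5 − 11·32)/334 = 623/334; β₀ = (91·32 − 11·195)/334 = 767/334.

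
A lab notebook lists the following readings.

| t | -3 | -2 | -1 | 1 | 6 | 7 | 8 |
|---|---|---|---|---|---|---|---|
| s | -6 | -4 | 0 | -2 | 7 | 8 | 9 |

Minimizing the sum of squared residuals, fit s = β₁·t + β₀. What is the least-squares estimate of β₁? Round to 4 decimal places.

Normal-equation sums: Σt·t = 164, Σt = 16, Σ1 = 7.
Moment sums: Σt·s = 194, Σs = 12.
Normal equations: [[164, 16]; [16, 7]]·[β₁, β₀]ᵀ = [194, 12]ᵀ.
Δ = 164·7 − 16² = 892.
β₁ = (194·7 − 16·12)/892 = 583/446; β₀ = (164·12 − 16·194)/892 = -284/223.

β₁ = 1.3072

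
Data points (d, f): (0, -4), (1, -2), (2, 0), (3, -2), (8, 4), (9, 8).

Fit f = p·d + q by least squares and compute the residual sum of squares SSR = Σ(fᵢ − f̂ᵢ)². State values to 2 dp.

SSR = 9.47

From the data, Σd·d = 159, Σd = 23, Σ1 = 6.
Right-hand side: Σd·f = 96, Σf = 4.
Normal equations: [[159, 23]; [23, 6]]·[p, q]ᵀ = [96, 4]ᵀ.
Determinant 159·6 − 23² = 425.
p = (96·6 − 23·4)/425 = 484/425; q = (159·4 − 23·96)/425 = -1572/425.
Residuals: -128/425, 14/25, 604/425, -146/85, -24/17, 616/425; SSR = 4024/425.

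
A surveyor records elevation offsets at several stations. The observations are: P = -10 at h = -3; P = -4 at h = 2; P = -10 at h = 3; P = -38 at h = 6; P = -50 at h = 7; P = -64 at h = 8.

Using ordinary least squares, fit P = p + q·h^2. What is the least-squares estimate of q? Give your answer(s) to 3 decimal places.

q = -0.999

Forming XᵀX = [[6, 171]; [171, 7971]] and XᵀP = [-176, -8110]ᵀ gives XᵀX·[p, q]ᵀ = XᵀP.
Eliminating q: 7971·(row 1) − 171·(row 2) gives 18585·p = 7971·(-176) − 171·(-8110) = -16086, so p = -766/885.
Then q = ((-8110) − 171·(-766/885))/7971 = -884/885.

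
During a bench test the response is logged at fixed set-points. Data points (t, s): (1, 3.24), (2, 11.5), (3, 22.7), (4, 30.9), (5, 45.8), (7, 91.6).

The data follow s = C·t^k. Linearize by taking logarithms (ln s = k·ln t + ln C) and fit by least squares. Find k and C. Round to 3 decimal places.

k = 1.667, C = 3.371

With ln sᵢ as the transformed response and ln tᵢ as the regressor:
AᵀA = [[9.9861, 6.7334]; [6.7334, 6]], rhs = [24.8247, 18.5128]ᵀ  (here Σln t = 6.7334, Σ(ln t)² = 9.9861, Σln s = 18.5128, Σln t·ln s = 24.8247).
Solving (det = 14.5777): k = 1.66653, ln C = 1.21522, so C = exp(1.21522) = 3.37105.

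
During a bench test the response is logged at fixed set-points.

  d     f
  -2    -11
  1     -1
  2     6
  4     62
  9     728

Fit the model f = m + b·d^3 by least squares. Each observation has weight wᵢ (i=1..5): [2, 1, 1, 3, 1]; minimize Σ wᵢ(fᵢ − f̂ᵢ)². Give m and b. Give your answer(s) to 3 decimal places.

Sums needed: Σwᵢ·1 = 8, Σwᵢ·d^3 = 914, Σwᵢ·d^3·d^3 = 543922.
And Σwᵢ·f = 897, Σwᵢ·d^3·f = 542839.
Determinant 8·543922 − 914² = 3515980.
m = (897·543922 − 914·542839)/3515980 = -2064203/878995; b = (8·542839 − 914·897)/3515980 = 1761427/1757990.

m = -2.348, b = 1.002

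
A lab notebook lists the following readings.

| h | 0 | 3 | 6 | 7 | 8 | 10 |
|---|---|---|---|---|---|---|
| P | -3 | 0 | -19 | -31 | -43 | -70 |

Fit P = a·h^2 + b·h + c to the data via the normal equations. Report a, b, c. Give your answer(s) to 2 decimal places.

a = -1.00, b = 3.09, c = -2.16

From the data, Σh^2·h^2 = 17874, Σh^2·h = 2098, Σh^2 = 258, Σh·h = 258, Σh = 34, Σ1 = 6.
And Σh^2·P = -11955, Σh·P = -1375, ΣP = -166.
XᵀX·[a, b, c]ᵀ = XᵀP becomes [[17874, 2098, 258]; [2098, 258, 34]; [258, 34, 6]]·[a, b, c]ᵀ = [-11955, -1375, -166]ᵀ.
Solving the 3×3 system (Gaussian elimination) gives a = -3607/3606, b = 7427/2404, c = -15589/7212.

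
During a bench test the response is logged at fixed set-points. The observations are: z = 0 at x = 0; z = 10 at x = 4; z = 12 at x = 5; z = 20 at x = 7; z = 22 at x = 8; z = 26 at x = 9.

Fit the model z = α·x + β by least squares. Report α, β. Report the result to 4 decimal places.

With design matrix M, MᵀM = [[235, 33]; [33, 6]] and Mᵀz = [650, 90]ᵀ.
Eliminating β: 6·(row 1) − 33·(row 2) gives 321·α = 6·650 − 33·90 = 930, so α = 310/107.
Then β = (90 − 33·(310/107))/6 = -100/107.

α = 2.8972, β = -0.9346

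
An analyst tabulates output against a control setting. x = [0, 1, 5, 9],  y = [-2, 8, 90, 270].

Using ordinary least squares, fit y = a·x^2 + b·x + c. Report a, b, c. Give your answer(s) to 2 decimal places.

The normal equations are: 7187·a + 855·b + 107·c = 24128;  855·a + 107·b + 15·c = 2888;  107·a + 15·b + 4·c = 366.
(Σx^2·x^2 = 7187, Σx^2·x = 855, Σx^2 = 107, Σx·x = 107, Σx = 15, Σ1 = 4, Σx^2·y = 24128, Σx·y = 2888, Σy = 366.)
Row-reducing yields a = 19985/6796, b = 24259/6796, c = -934/1699.

a = 2.94, b = 3.57, c = -0.55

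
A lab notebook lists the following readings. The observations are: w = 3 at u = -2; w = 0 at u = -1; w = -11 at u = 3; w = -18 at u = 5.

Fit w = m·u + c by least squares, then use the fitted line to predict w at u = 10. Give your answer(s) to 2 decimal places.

Forming XᵀX = [[39, 5]; [5, 4]] and Xᵀw = [-129, -26]ᵀ gives XᵀX·[m, c]ᵀ = Xᵀw.
det = 39·4 − 5² = 131.
m = ((-129)·4 − 5·(-26))/131 = -386/131; c = (39·(-26) − 5·(-129))/131 = -369/131.
At u = 10: ŵ = (-386/131)·(10) + (-369/131)·(1) = -4229/131.

ŵ = -32.28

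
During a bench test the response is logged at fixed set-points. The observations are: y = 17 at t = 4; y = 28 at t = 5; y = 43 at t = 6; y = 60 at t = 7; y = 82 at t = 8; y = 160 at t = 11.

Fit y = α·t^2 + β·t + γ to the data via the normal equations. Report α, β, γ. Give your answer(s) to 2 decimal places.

Sums needed: Σt^2·t^2 = 23315, Σt^2·t = 2591, Σt^2 = 311, Σt·t = 311, Σt = 41, Σ1 = 6.
Moment sums: Σt^2·y = 30068, Σt·y = 3302, Σy = 390.
Row-reducing yields α = 1413/968, β = -6747/4840, γ = -2749/2420.

α = 1.46, β = -1.39, γ = -1.14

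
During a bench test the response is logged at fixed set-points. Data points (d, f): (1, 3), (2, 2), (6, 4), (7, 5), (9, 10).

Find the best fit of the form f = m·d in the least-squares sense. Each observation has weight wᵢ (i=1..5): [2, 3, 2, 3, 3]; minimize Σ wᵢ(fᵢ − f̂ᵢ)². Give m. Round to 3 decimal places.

Sums needed: Σwᵢ·d·d = 476.
And Σwᵢ·d·f = 441.
m = 441/476 = 0.926471.

m = 0.926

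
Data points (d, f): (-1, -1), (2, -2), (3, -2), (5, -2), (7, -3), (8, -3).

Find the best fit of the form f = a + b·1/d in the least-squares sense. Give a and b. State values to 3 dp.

Normal-equation sums: Σ1 = 6, Σ1/d = 253/840, Σ1/d·1/d = 1014049/705600.
And Σf = -13, Σ1/d·f = -1571/840.
So XᵀX·[a, b]ᵀ = Xᵀf: [[6, 253/840]; [253/840, 1014049/705600]]·[a, b]ᵀ = [-13, -1571/840]ᵀ.
det = 6·(1014049/705600) − (253/840)² = 1204057/141120.
a = ((-13)·(1014049/705600) − (253/840)·(-1571/840))/(1204057/141120) = -12785174/6020285; b = (6·(-1571/840) − (253/840)·(-13))/(1204057/141120) = -1031016/1204057.

a = -2.124, b = -0.856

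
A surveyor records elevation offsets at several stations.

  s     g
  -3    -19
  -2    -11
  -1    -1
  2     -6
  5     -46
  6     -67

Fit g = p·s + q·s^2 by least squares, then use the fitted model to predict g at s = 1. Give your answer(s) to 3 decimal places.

Forming XᵀX = [[79, 313]; [313, 2035]] and Xᵀg = [-564, -3802]ᵀ gives XᵀX·[p, q]ᵀ = Xᵀg.
Eliminating q: 2035·(row 1) − 313·(row 2) gives 62796·p = 2035·(-564) − 313·(-3802) = 42286, so p = 21143/31398.
Then q = ((-3802) − 313·(21143/31398))/2035 = -61913/31398.
At s = 1: ĝ = (21143/31398)·(1) + (-61913/31398)·(1) = -6795/5233.

ĝ = -1.298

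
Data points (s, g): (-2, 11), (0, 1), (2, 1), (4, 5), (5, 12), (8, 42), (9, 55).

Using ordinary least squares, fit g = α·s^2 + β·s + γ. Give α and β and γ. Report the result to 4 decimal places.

α = 0.9713, β = -2.7693, γ = 1.5089

Sums needed: Σs^2·s^2 = 11570, Σs^2·s = 1430, Σs^2 = 194, Σs·s = 194, Σs = 26, Σ1 = 7.
Moment sums: Σs^2·g = 7571, Σs·g = 891, Σg = 127.
Normal equations: [[11570, 1430, 194]; [1430, 194, 26]; [194, 26, 7]]·[α, β, γ]ᵀ = [7571, 891, 127]ᵀ.
Solving the 3×3 system (Gaussian elimination) gives α = 170201/175224, β = -485243/175224, γ = 22033/14602.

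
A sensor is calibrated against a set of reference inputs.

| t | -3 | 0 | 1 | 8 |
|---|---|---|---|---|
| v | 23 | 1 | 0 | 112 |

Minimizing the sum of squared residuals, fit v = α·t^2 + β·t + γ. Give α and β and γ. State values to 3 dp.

Forming MᵀM = [[4178, 486, 74]; [486, 74, 6]; [74, 6, 4]] and Mᵀv = [7375, 827, 136]ᵀ gives MᵀM·[α, β, γ]ᵀ = Mᵀv.
Row-reducing yields α = 8221/4196, β = -36059/20980, γ = 3483/10490.

α = 1.959, β = -1.719, γ = 0.332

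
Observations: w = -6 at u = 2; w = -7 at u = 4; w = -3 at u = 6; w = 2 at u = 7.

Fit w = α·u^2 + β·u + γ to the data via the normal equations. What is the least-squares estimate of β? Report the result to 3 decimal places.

β = -5.041

The normal system MᵀM·[α, β, γ]ᵀ = Mᵀw is [[3969, 631, 105]; [631, 105, 19]; [105, 19, 4]]·[α, β, γ]ᵀ = [-146, -44, -14]ᵀ.
Solving the 3×3 system (Gaussian elimination) gives α = 583/796, β = -4013/796, γ = 243/199.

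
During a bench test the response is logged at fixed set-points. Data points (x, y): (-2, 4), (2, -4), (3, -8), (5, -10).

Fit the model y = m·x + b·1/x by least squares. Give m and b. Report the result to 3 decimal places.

Forming AᵀA = [[42, 4]; [4, 293/450]] and Aᵀy = [-90, -26/3]ᵀ gives AᵀA·[m, b]ᵀ = Aᵀy.
Determinant 42·(293/450) − 4² = 851/75.
m = ((-90)·(293/450) − 4·(-26/3))/(851/75) = -1795/851; b = (42·(-26/3) − 4·(-90))/(851/75) = -300/851.

m = -2.109, b = -0.353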